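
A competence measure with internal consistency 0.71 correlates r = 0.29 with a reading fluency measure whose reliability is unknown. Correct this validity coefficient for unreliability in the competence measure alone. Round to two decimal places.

0.34

Single correction: r_c = r_obs / √r_xx = 0.29 / √0.71 = 0.29 / 0.8426 ≈ 0.34.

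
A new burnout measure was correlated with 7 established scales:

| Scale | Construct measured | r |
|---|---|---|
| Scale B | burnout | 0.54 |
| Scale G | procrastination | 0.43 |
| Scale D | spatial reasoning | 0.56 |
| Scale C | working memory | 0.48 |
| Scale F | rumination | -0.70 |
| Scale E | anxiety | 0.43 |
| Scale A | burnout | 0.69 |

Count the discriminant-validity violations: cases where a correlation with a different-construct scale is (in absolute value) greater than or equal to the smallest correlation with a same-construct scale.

2

Convergent (same construct = burnout): Scale B, Scale A.
Smallest convergent = 0.54. Discriminant |r|: 0.43, 0.56, 0.48, 0.70, 0.43; count ≥ 0.54 → 2.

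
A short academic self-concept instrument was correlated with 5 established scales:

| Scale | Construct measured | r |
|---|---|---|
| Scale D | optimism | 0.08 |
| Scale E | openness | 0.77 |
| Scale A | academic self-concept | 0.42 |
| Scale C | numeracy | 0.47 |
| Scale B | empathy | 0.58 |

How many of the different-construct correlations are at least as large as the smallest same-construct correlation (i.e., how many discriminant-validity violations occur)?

Convergent (same construct = academic self-concept): Scale A.
Smallest convergent = 0.42. Discriminant values: 0.08, 0.77, 0.47, 0.58; count ≥ 0.42 → 3.

3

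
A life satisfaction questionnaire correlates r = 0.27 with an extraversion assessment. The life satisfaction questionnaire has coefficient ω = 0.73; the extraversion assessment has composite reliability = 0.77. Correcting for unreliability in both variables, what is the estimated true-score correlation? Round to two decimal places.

r_true = r_obs / √(r_xx · r_yy) = 0.27 / √(0.73 × 0.77) = 0.27 / √0.5621 = 0.27 / 0.7497 ≈ 0.36.

0.36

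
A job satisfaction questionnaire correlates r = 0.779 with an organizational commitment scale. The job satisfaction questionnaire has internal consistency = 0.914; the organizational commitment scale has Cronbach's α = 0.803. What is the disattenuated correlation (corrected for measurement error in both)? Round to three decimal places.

0.909

r_true = r_obs / √(r_xx · r_yy) = 0.779 / √(0.914 × 0.803) = 0.779 / √0.733942 = 0.779 / 0.8567 ≈ 0.909.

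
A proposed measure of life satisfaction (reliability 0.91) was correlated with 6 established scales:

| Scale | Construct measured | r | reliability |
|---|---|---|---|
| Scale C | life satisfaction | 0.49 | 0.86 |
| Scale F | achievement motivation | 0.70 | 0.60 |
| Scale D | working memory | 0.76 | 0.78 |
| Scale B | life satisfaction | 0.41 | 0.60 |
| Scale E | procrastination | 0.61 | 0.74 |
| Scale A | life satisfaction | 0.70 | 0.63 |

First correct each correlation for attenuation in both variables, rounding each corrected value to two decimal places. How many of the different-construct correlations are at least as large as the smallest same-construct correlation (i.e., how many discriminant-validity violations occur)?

3

Disattenuated r (r / √(r_scale · r_new)):
  Scale C (conv): 0.49 / √(0.86·0.91) = 0.55
  Scale F (disc): 0.70 / √(0.60·0.91) = 0.95
  Scale D (disc): 0.76 / √(0.78·0.91) = 0.90
  Scale B (conv): 0.41 / √(0.60·0.91) = 0.55
  Scale E (disc): 0.61 / √(0.74·0.91) = 0.74
  Scale A (conv): 0.70 / √(0.63·0.91) = 0.92
Smallest convergent = 0.55. Discriminant values: 0.95, 0.90, 0.74; count ≥ 0.55 → 3.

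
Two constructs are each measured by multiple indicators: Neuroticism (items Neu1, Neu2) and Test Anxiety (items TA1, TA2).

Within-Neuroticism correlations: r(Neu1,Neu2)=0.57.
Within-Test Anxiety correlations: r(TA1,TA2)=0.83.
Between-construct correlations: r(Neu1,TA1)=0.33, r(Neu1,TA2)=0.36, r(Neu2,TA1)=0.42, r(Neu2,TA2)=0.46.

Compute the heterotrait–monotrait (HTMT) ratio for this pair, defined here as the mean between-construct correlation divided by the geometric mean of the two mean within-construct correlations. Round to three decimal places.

Mean between = 1.57/4 = 0.3925.
Mean within-Neu = 0.57/1 = 0.5700; mean within-TA = 0.83/1 = 0.8300.
Geometric mean = √(0.5700 × 0.8300) = 0.6878.
HTMT = 0.3925 / 0.6878 = 0.571.

0.571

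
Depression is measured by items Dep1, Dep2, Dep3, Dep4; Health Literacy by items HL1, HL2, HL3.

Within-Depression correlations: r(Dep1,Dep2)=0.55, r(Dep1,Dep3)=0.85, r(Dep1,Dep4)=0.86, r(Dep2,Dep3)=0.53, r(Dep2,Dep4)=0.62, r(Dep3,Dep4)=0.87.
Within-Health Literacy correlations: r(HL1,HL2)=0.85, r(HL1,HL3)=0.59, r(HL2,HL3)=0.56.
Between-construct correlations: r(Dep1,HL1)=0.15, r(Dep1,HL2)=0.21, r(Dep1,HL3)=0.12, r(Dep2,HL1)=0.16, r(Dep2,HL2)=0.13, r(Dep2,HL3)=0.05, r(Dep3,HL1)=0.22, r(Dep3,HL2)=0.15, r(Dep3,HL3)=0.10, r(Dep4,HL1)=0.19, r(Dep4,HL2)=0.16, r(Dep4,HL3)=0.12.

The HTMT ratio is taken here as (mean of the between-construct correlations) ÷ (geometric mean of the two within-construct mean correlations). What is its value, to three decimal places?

Mean between = 1.76/12 = 0.1467.
Mean within-Dep = 4.28/6 = 0.7133; mean within-HL = 2.00/3 = 0.6667.
Geometric mean = √(0.7133 × 0.6667) = 0.6896.
HTMT = 0.1467 / 0.6896 = 0.213.

0.213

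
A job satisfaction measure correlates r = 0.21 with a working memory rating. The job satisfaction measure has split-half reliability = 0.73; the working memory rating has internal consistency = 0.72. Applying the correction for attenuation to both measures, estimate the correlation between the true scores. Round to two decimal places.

r_true = r_obs / √(r_xx · r_yy) = 0.21 / √(0.73 × 0.72) = 0.21 / √0.5256 = 0.21 / 0.7250 ≈ 0.29.

0.29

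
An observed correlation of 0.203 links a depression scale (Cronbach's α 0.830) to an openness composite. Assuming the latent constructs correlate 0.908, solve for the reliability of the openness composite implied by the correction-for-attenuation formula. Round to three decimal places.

r_true = r_obs / √(r_xx · r_yy) ⇒ 0.908 = 0.203 / √(0.830 · r_yy).
√(0.830 · r_yy) = 0.203 / 0.908 = 0.2236; 0.830 · r_yy = 0.0500; r_yy = 0.0500 / 0.830 ≈ 0.060.

0.060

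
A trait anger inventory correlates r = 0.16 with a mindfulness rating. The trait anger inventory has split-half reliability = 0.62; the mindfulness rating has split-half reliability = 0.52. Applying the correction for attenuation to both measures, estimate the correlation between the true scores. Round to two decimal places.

0.28

r_true = r_obs / √(r_xx · r_yy) = 0.16 / √(0.62 × 0.52) = 0.16 / √0.3224 = 0.16 / 0.5678 ≈ 0.28.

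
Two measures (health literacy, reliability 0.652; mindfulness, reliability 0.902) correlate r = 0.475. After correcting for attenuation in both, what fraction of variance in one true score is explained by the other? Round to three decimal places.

0.384

Disattenuated r = 0.475 / √(0.652 × 0.902) = 0.475 / 0.7669 = 0.6194.
Shared true-score variance = 0.6194² = 0.3837 ≈ 0.384.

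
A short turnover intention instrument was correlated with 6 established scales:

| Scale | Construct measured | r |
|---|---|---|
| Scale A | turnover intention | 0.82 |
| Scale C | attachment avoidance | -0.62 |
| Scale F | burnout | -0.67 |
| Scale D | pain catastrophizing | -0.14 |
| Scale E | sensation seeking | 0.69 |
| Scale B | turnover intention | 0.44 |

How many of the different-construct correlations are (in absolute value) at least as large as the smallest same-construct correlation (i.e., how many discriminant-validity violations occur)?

3

Convergent (same construct = turnover intention): Scale A, Scale B.
Smallest convergent = 0.44. Discriminant |r|: 0.62, 0.67, 0.14, 0.69; count ≥ 0.44 → 3.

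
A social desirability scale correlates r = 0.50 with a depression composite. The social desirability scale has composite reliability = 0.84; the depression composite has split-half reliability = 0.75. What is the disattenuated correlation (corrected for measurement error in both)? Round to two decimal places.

r_true = r_obs / √(r_xx · r_yy) = 0.50 / √(0.84 × 0.75) = 0.50 / √0.6300 = 0.50 / 0.7937 ≈ 0.63.

0.63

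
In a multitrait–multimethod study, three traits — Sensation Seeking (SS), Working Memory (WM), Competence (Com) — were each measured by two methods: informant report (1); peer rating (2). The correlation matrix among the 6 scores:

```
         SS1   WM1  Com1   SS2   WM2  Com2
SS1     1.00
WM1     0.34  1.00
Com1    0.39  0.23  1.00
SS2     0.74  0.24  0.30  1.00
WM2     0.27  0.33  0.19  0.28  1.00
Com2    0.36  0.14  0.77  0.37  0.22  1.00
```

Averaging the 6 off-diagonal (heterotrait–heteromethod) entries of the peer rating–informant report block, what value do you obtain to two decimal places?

0.25

HTHM values (method 2 × method 1): 0.24, 0.30, 0.27, 0.19, 0.36, 0.14; mean = 1.50/6 = 0.25.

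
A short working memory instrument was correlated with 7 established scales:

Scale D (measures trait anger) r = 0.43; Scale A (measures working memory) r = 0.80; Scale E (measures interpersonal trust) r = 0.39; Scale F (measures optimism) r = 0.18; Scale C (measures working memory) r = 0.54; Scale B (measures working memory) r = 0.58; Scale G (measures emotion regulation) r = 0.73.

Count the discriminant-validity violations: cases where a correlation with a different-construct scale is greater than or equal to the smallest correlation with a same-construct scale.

Convergent (same construct = working memory): Scale A, Scale C, Scale B.
Smallest convergent = 0.54. Discriminant values: 0.43, 0.39, 0.18, 0.73; count ≥ 0.54 → 1.

1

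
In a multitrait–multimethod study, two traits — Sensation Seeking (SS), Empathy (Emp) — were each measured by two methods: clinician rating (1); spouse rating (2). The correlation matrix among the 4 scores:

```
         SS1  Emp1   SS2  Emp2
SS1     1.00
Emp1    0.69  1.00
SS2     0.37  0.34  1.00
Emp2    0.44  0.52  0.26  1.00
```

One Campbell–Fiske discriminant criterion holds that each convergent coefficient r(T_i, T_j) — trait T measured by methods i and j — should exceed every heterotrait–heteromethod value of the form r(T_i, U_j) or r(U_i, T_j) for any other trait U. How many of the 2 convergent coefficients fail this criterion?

1

Each convergent coefficient versus the relevant comparison correlations:
SS (methods 1·2): 0.37 vs {0.44, 0.34} → fail.
Emp (methods 1·2): 0.52 vs {0.34, 0.44} → pass.
1 of 2 fail.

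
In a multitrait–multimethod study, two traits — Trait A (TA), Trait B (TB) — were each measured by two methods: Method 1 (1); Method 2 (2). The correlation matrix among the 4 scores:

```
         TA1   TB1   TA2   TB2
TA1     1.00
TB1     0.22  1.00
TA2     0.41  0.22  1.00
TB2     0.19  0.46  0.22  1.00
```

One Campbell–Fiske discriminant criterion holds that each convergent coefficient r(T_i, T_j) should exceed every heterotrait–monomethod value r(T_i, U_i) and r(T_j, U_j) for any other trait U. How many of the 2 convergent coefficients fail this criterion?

0

Each convergent coefficient versus the relevant comparison correlations:
TA (methods 1·2): 0.41 vs {0.22, 0.22} → pass.
TB (methods 1·2): 0.46 vs {0.22, 0.22} → pass.
0 of 2 fail.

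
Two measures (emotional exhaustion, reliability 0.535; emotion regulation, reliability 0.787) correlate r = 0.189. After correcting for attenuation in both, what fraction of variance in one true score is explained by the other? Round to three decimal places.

0.085

Disattenuated r = 0.189 / √(0.535 × 0.787) = 0.189 / 0.6489 = 0.2913.
Shared true-score variance = 0.2913² = 0.0849 ≈ 0.085.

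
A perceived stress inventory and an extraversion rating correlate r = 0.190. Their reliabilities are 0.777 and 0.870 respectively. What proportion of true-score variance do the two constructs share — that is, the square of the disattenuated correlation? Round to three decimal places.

Disattenuated r = 0.190 / √(0.777 × 0.870) = 0.190 / 0.8222 = 0.2311.
Shared true-score variance = 0.2311² = 0.0534 ≈ 0.053.

0.053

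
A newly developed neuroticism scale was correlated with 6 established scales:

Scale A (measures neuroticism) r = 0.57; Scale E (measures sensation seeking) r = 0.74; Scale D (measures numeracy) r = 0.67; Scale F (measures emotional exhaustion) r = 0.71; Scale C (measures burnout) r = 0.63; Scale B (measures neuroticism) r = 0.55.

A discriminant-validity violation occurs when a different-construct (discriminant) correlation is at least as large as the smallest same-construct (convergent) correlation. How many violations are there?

Convergent (same construct = neuroticism): Scale A, Scale B.
Smallest convergent = 0.55. Discriminant values: 0.74, 0.67, 0.71, 0.63; count ≥ 0.55 → 4.

4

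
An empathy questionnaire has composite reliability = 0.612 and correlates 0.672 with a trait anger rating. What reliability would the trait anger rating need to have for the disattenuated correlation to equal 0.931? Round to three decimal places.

r_true = r_obs / √(r_xx · r_yy) ⇒ 0.931 = 0.672 / √(0.612 · r_yy).
√(0.612 · r_yy) = 0.672 / 0.931 = 0.7218; 0.612 · r_yy = 0.5210; r_yy = 0.5210 / 0.612 ≈ 0.851.

0.851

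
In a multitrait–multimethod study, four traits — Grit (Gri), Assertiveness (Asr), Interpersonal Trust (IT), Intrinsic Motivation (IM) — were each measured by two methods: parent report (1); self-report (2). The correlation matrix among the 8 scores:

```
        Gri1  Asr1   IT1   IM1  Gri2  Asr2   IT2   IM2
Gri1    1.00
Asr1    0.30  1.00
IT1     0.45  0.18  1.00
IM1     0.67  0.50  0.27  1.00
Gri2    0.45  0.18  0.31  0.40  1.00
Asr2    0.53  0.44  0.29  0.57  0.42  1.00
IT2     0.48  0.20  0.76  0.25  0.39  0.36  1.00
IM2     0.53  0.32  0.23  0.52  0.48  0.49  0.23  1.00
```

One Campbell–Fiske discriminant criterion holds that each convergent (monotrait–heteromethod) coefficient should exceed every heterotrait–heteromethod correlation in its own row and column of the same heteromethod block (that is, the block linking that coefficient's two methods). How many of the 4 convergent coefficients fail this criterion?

Each convergent coefficient versus the relevant comparison correlations:
Gri (methods 1·2): 0.45 vs {0.53, 0.18, 0.48, 0.31, 0.53, 0.40} → fail.
Asr (methods 1·2): 0.44 vs {0.18, 0.53, 0.20, 0.29, 0.32, 0.57} → fail.
IT (methods 1·2): 0.76 vs {0.31, 0.48, 0.29, 0.20, 0.23, 0.25} → pass.
IM (methods 1·2): 0.52 vs {0.40, 0.53, 0.57, 0.32, 0.25, 0.23} → fail.
3 of 4 fail.

3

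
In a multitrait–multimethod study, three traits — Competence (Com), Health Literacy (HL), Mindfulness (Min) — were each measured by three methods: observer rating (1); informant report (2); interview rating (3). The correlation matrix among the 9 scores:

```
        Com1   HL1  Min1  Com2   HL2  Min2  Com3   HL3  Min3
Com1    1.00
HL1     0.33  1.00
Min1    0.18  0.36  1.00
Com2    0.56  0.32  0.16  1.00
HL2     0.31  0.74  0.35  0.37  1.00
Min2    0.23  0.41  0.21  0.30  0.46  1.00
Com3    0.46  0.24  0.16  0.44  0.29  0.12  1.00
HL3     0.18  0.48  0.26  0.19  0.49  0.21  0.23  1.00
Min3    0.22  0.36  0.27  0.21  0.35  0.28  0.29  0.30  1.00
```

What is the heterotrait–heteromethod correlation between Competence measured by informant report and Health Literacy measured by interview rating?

0.19

Different traits and methods: r(Com2, HL3) = 0.19.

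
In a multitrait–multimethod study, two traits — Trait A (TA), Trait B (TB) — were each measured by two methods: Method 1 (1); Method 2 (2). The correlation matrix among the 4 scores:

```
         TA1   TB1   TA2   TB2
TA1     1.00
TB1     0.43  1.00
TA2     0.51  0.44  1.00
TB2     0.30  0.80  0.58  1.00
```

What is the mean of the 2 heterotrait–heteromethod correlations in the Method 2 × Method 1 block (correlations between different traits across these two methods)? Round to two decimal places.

0.37

HTHM values (method 2 × method 1): 0.44, 0.30; mean = 0.74/2 = 0.37.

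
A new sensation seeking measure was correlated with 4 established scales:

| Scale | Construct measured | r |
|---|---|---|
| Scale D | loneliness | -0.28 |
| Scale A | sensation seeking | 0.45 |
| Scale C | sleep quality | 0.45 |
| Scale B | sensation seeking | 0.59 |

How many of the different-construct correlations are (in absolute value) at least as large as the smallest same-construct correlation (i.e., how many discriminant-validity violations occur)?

Convergent (same construct = sensation seeking): Scale A, Scale B.
Smallest convergent = 0.45. Discriminant |r|: 0.28, 0.45; count ≥ 0.45 → 1.

1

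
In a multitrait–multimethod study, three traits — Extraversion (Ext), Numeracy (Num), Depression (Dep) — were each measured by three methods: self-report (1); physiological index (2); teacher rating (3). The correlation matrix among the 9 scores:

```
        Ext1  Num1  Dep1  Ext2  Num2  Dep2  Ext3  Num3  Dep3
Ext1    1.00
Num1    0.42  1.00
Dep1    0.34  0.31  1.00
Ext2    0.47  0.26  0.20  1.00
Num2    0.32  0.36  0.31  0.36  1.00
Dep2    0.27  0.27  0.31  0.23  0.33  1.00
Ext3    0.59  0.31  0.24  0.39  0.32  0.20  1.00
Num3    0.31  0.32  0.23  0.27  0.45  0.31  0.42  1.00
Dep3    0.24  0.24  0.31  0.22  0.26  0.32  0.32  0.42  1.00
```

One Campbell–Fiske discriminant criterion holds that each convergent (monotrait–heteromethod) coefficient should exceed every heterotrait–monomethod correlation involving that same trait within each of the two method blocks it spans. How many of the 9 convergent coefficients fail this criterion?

6

Each convergent coefficient versus the relevant comparison correlations:
Ext (methods 1·2): 0.47 vs {0.42, 0.36, 0.34, 0.23} → pass.
Ext (methods 1·3): 0.59 vs {0.42, 0.42, 0.34, 0.32} → pass.
Ext (methods 2·3): 0.39 vs {0.36, 0.42, 0.23, 0.32} → fail.
Num (methods 1·2): 0.36 vs {0.42, 0.36, 0.31, 0.33} → fail.
Num (methods 1·3): 0.32 vs {0.42, 0.42, 0.31, 0.42} → fail.
Num (methods 2·3): 0.45 vs {0.36, 0.42, 0.33, 0.42} → pass.
Dep (methods 1·2): 0.31 vs {0.34, 0.23, 0.31, 0.33} → fail.
Dep (methods 1·3): 0.31 vs {0.34, 0.32, 0.31, 0.42} → fail.
Dep (methods 2·3): 0.32 vs {0.23, 0.32, 0.33, 0.42} → fail.
6 of 9 fail.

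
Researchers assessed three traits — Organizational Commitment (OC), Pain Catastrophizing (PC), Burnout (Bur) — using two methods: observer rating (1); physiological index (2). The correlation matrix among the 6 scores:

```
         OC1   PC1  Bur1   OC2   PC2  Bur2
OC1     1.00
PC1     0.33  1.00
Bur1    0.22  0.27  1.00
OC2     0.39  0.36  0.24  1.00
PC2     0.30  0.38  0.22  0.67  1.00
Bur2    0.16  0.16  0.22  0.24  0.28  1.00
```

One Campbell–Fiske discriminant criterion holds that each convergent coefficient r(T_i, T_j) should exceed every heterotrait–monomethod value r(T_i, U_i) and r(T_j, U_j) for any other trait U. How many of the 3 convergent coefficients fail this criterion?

Each convergent coefficient versus the relevant comparison correlations:
OC (methods 1·2): 0.39 vs {0.33, 0.67, 0.22, 0.24} → fail.
PC (methods 1·2): 0.38 vs {0.33, 0.67, 0.27, 0.28} → fail.
Bur (methods 1·2): 0.22 vs {0.22, 0.24, 0.27, 0.28} → fail.
3 of 3 fail.

3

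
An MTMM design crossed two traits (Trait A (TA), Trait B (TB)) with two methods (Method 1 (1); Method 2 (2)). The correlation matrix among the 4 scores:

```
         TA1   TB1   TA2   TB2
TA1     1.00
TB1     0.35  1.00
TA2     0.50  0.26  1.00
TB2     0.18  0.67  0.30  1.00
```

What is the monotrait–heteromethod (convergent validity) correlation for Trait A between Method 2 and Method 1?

Same trait (TA), different methods: r(TA2, TA1) = 0.50.

0.50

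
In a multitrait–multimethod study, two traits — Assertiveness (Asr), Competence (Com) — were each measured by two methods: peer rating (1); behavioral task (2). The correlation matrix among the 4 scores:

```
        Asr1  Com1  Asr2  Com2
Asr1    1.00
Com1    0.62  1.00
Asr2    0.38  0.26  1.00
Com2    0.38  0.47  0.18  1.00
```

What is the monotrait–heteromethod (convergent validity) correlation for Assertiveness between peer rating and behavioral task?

Same trait (Asr), different methods: r(Asr1, Asr2) = 0.38.

0.38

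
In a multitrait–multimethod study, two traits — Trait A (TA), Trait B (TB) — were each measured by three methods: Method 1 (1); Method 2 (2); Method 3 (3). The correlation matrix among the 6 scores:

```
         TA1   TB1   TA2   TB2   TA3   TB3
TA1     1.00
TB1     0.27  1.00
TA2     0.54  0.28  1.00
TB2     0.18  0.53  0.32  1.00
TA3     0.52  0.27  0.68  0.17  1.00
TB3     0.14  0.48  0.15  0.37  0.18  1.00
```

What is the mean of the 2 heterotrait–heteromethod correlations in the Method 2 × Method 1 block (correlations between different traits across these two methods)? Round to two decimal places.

0.23

HTHM values (method 2 × method 1): 0.28, 0.18; mean = 0.46/2 = 0.23.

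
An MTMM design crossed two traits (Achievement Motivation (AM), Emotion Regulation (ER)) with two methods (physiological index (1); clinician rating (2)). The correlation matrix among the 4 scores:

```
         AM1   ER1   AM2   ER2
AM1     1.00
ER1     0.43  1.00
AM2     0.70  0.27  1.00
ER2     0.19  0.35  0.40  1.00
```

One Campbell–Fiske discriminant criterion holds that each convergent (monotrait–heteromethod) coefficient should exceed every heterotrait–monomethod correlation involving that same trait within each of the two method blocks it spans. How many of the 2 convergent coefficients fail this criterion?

1

Checking each validity diagonal entry against its comparison values:
AM (methods 1·2): 0.70 vs {0.43, 0.40} → pass.
ER (methods 1·2): 0.35 vs {0.43, 0.40} → fail.
1 of 2 fail.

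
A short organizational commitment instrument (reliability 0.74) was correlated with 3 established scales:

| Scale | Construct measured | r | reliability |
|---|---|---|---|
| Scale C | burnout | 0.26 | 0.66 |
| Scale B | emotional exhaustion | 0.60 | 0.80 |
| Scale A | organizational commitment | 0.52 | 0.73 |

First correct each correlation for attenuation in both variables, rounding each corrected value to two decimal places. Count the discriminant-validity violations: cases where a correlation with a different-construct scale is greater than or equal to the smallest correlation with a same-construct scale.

1

Disattenuated r (r / √(r_scale · r_new)):
  Scale C (disc): 0.26 / √(0.66·0.74) = 0.37
  Scale B (disc): 0.60 / √(0.80·0.74) = 0.78
  Scale A (conv): 0.52 / √(0.73·0.74) = 0.71
Smallest convergent = 0.71. Discriminant values: 0.37, 0.78; count ≥ 0.71 → 1.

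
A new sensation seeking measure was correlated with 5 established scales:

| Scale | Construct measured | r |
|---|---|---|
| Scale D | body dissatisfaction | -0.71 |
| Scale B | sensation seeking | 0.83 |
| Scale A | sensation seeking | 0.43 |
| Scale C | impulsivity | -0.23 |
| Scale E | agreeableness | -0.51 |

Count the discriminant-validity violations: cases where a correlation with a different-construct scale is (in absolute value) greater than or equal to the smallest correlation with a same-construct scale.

Convergent (same construct = sensation seeking): Scale B, Scale A.
Smallest convergent = 0.43. Discriminant |r|: 0.71, 0.23, 0.51; count ≥ 0.43 → 2.

2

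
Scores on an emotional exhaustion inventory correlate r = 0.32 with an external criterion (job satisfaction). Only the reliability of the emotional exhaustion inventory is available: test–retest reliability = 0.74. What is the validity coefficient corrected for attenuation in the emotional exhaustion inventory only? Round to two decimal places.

Single correction: r_c = r_obs / √r_xx = 0.32 / √0.74 = 0.32 / 0.8602 ≈ 0.37.

0.37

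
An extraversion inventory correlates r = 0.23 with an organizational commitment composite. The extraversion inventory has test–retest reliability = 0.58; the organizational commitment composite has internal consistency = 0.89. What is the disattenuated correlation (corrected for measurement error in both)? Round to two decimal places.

0.32

r_true = r_obs / √(r_xx · r_yy) = 0.23 / √(0.58 × 0.89) = 0.23 / √0.5162 = 0.23 / 0.7185 ≈ 0.32.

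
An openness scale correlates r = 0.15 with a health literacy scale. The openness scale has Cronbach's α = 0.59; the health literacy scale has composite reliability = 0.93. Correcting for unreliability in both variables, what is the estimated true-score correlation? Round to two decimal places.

r_true = r_obs / √(r_xx · r_yy) = 0.15 / √(0.59 × 0.93) = 0.15 / √0.5487 = 0.15 / 0.7407 ≈ 0.20.

0.20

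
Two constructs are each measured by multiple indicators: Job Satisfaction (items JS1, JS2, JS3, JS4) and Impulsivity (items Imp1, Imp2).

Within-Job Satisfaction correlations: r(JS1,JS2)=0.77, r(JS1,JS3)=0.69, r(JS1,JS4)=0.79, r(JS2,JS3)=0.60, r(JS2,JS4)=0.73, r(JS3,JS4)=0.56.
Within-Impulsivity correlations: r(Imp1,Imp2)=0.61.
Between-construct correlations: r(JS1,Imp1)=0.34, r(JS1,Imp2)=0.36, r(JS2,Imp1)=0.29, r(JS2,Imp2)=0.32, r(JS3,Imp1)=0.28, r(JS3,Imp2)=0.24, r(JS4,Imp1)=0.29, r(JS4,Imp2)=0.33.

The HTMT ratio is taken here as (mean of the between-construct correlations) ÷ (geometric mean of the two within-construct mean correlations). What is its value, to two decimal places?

Mean between = 2.45/8 = 0.3063.
Mean within-JS = 4.14/6 = 0.6900; mean within-Imp = 0.61/1 = 0.6100.
Geometric mean = √(0.6900 × 0.6100) = 0.6488.
HTMT = 0.3063 / 0.6488 = 0.47.

0.47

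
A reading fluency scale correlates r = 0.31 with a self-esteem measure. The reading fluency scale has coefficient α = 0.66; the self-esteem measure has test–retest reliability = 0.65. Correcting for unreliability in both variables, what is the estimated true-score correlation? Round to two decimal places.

r_true = r_obs / √(r_xx · r_yy) = 0.31 / √(0.66 × 0.65) = 0.31 / √0.4290 = 0.31 / 0.6550 ≈ 0.47.

0.47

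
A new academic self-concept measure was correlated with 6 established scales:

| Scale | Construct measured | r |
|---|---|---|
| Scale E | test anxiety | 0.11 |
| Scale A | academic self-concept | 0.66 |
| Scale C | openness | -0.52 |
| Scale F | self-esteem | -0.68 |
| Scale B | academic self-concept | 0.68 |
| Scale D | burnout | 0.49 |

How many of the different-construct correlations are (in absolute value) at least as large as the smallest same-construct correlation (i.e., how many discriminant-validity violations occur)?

1

Convergent (same construct = academic self-concept): Scale A, Scale B.
Smallest convergent = 0.66. Discriminant |r|: 0.11, 0.52, 0.68, 0.49; count ≥ 0.66 → 1.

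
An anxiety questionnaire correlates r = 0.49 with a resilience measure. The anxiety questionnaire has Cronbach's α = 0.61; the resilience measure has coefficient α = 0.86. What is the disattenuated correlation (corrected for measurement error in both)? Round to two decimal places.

0.68

r_true = r_obs / √(r_xx · r_yy) = 0.49 / √(0.61 × 0.86) = 0.49 / √0.5246 = 0.49 / 0.7243 ≈ 0.68.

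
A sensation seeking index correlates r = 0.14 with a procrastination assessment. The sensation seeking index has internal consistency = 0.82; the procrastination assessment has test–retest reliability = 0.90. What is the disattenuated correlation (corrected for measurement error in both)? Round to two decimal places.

r_true = r_obs / √(r_xx · r_yy) = 0.14 / √(0.82 × 0.90) = 0.14 / √0.7380 = 0.14 / 0.8591 ≈ 0.16.

0.16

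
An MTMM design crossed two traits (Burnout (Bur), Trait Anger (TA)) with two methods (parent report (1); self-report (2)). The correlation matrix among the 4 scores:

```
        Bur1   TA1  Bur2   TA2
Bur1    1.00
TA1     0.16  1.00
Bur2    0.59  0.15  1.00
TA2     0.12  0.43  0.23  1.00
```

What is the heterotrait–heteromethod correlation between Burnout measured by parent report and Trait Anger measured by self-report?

Different traits and methods: r(Bur1, TA2) = 0.12.

0.12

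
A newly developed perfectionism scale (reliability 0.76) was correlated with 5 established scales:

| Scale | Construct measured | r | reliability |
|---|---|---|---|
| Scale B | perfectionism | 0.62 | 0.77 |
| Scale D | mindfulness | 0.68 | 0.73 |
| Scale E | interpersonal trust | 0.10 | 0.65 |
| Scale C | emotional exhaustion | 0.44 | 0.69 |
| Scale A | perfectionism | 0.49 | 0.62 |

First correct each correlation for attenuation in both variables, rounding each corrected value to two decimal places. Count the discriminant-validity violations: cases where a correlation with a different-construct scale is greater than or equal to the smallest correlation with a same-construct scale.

1

Disattenuated r (r / √(r_scale · r_new)):
  Scale B (conv): 0.62 / √(0.77·0.76) = 0.81
  Scale D (disc): 0.68 / √(0.73·0.76) = 0.91
  Scale E (disc): 0.10 / √(0.65·0.76) = 0.14
  Scale C (disc): 0.44 / √(0.69·0.76) = 0.61
  Scale A (conv): 0.49 / √(0.62·0.76) = 0.71
Smallest convergent = 0.71. Discriminant values: 0.91, 0.14, 0.61; count ≥ 0.71 → 1.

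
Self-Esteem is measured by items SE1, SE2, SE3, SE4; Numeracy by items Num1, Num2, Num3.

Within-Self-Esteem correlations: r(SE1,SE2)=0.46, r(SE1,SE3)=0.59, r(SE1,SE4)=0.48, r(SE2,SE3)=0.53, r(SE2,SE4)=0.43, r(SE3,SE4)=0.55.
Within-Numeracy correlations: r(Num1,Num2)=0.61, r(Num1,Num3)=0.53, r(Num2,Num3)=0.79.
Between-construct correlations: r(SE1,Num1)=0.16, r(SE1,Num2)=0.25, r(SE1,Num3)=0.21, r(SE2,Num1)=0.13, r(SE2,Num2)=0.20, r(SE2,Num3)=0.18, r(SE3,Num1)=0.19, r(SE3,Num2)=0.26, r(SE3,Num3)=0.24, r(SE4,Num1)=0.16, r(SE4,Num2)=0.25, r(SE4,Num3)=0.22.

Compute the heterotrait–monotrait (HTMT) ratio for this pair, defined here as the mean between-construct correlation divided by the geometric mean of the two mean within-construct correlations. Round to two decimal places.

0.36

Mean between = 2.45/12 = 0.2042.
Mean within-SE = 3.04/6 = 0.5067; mean within-Num = 1.93/3 = 0.6433.
Geometric mean = √(0.5067 × 0.6433) = 0.5709.
HTMT = 0.2042 / 0.5709 = 0.36.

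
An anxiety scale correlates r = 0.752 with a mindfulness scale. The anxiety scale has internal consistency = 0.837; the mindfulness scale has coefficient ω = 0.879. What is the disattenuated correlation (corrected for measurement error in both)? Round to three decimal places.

0.877

r_true = r_obs / √(r_xx · r_yy) = 0.752 / √(0.837 × 0.879) = 0.752 / √0.735723 = 0.752 / 0.8577 ≈ 0.877.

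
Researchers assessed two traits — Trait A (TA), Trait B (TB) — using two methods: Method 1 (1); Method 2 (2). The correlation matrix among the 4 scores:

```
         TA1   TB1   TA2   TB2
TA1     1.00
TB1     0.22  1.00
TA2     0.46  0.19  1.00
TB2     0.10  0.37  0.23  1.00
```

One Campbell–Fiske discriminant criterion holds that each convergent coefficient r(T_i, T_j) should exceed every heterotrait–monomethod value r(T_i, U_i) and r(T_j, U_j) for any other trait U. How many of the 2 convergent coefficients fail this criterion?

Checking each validity diagonal entry against its comparison values:
TA (methods 1·2): 0.46 vs {0.22, 0.23} → pass.
TB (methods 1·2): 0.37 vs {0.22, 0.23} → pass.
0 of 2 fail.

0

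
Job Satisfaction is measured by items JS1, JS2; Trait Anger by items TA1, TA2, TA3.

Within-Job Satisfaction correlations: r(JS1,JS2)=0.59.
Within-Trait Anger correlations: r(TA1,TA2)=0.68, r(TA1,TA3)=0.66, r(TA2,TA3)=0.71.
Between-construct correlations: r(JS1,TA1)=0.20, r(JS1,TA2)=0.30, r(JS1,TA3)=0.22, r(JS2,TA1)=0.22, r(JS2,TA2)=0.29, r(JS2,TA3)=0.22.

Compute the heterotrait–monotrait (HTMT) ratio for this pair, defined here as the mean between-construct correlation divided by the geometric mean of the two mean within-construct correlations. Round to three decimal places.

0.381

Mean heterotrait r = 1.45/6 = 0.2417.
Mean within-JS = 0.59/1 = 0.5900; mean within-TA = 2.05/3 = 0.6833.
Geometric mean = √(0.5900 × 0.6833) = 0.6349.
HTMT = 0.2417 / 0.6349 = 0.381.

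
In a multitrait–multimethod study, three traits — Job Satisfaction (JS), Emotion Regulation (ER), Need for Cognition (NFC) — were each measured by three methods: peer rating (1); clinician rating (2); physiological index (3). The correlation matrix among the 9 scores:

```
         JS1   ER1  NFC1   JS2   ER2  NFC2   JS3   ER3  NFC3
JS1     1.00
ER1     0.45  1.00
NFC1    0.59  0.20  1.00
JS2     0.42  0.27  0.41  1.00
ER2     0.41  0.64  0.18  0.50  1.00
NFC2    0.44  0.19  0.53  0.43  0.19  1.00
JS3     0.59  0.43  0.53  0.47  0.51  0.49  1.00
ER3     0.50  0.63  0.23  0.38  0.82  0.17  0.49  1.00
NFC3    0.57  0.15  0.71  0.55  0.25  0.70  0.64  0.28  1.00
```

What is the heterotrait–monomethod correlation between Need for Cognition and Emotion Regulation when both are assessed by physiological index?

Different traits, same method: r(NFC3, ER3) = 0.28.

0.28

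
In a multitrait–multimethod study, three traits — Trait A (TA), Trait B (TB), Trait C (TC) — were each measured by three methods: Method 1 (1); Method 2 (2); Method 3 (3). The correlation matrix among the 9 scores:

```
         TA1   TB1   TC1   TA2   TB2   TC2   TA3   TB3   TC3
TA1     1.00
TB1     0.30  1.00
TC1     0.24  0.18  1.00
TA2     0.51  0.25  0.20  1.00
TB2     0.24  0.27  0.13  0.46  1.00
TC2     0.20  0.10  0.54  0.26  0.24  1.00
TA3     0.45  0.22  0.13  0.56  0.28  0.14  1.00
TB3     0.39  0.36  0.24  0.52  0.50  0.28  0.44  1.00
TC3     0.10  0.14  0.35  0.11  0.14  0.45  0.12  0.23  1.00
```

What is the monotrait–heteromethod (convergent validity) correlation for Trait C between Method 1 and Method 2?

0.54

Same trait (TC), different methods: r(TC1, TC2) = 0.54.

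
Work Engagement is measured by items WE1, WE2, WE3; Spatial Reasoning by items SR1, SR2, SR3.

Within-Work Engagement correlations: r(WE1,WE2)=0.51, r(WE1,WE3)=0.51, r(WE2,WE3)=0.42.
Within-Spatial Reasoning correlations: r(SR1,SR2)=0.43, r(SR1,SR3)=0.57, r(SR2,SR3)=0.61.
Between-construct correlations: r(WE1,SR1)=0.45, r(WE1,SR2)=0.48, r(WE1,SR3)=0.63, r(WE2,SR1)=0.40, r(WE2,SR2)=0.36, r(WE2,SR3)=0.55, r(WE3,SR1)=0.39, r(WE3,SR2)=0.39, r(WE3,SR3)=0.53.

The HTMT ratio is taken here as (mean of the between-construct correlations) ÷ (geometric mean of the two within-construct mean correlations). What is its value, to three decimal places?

0.915

Mean between = 4.18/9 = 0.4644.
Mean within-WE = 1.44/3 = 0.4800; mean within-SR = 1.61/3 = 0.5367.
Geometric mean = √(0.4800 × 0.5367) = 0.5076.
HTMT = 0.4644 / 0.5076 = 0.915.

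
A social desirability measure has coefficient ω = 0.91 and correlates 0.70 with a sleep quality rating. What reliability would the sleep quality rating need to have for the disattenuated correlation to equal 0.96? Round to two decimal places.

r_true = r_obs / √(r_xx · r_yy) ⇒ 0.96 = 0.70 / √(0.91 · r_yy).
√(0.91 · r_yy) = 0.70 / 0.96 = 0.7292; 0.91 · r_yy = 0.5317; r_yy = 0.5317 / 0.91 ≈ 0.58.

0.58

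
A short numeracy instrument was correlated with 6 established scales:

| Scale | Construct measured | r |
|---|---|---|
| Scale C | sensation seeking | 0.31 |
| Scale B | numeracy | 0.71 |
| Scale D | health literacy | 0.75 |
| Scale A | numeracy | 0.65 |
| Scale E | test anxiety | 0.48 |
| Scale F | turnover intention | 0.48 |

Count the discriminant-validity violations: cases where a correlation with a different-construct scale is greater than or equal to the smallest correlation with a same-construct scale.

Convergent (same construct = numeracy): Scale B, Scale A.
Smallest convergent = 0.65. Discriminant values: 0.31, 0.75, 0.48, 0.48; count ≥ 0.65 → 1.

1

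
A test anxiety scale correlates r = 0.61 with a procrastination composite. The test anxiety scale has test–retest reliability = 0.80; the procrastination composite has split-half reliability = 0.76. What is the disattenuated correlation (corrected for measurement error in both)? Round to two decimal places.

r_true = r_obs / √(r_xx · r_yy) = 0.61 / √(0.80 × 0.76) = 0.61 / √0.6080 = 0.61 / 0.7797 ≈ 0.78.

0.78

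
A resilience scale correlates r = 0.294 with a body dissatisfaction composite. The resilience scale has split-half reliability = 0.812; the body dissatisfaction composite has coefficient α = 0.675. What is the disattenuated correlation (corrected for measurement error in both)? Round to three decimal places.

0.397

r_true = r_obs / √(r_xx · r_yy) = 0.294 / √(0.812 × 0.675) = 0.294 / √0.548100 = 0.294 / 0.7403 ≈ 0.397.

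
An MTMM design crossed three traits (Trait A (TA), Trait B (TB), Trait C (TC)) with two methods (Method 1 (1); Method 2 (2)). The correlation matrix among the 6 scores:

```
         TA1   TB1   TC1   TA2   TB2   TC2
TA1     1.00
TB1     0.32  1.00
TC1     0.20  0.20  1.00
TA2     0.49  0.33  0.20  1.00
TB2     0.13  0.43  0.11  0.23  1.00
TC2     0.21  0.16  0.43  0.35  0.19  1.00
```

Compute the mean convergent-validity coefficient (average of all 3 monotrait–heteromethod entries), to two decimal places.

0.45

Convergent values: 0.49, 0.43, 0.43; mean = 1.35/3 = 0.45.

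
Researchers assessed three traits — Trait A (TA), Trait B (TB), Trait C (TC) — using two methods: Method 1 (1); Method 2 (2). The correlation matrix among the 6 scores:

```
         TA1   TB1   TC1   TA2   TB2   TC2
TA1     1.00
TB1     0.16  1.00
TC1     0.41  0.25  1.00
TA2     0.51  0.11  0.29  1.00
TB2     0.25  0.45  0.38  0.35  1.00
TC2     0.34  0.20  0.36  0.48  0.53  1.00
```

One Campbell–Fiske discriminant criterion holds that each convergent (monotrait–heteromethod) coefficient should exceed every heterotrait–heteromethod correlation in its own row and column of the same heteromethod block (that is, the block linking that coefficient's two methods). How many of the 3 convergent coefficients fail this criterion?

1

Checking each validity diagonal entry against its comparison values:
TA (methods 1·2): 0.51 vs {0.25, 0.11, 0.34, 0.29} → pass.
TB (methods 1·2): 0.45 vs {0.11, 0.25, 0.20, 0.38} → pass.
TC (methods 1·2): 0.36 vs {0.29, 0.34, 0.38, 0.20} → fail.
1 of 3 fail.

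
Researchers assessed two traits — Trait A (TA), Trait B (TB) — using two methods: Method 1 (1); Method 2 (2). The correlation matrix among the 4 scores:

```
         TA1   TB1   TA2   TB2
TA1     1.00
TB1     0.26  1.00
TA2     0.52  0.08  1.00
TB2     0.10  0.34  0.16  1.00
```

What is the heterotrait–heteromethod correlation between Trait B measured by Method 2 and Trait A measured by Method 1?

Different traits and methods: r(TB2, TA1) = 0.10.

0.10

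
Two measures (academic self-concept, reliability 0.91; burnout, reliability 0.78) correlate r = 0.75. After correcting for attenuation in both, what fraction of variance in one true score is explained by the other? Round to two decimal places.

0.79

Disattenuated r = 0.75 / √(0.91 × 0.78) = 0.75 / 0.8425 = 0.8902.
Shared true-score variance = 0.8902² = 0.7925 ≈ 0.79.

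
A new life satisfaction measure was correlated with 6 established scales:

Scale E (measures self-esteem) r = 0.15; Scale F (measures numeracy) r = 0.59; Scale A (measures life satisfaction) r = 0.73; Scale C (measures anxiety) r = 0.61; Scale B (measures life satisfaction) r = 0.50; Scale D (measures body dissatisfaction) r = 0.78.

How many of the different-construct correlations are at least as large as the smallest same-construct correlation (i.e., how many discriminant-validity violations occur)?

3

Convergent (same construct = life satisfaction): Scale A, Scale B.
Smallest convergent = 0.50. Discriminant values: 0.15, 0.59, 0.61, 0.78; count ≥ 0.50 → 3.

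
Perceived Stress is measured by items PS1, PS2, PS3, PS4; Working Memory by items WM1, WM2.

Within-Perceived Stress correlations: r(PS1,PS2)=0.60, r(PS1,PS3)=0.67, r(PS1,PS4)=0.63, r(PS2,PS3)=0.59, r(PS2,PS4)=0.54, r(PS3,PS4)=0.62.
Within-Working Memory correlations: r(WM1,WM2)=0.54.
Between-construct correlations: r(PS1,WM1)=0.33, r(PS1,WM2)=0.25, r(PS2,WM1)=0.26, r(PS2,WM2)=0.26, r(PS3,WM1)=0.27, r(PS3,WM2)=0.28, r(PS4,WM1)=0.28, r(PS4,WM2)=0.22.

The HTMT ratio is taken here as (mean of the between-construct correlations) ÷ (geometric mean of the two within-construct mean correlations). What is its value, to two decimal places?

0.47

Between-construct mean = 2.15/8 = 0.2688.
Mean within-PS = 3.65/6 = 0.6083; mean within-WM = 0.54/1 = 0.5400.
Geometric mean = √(0.6083 × 0.5400) = 0.5731.
HTMT = 0.2688 / 0.5731 = 0.47.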